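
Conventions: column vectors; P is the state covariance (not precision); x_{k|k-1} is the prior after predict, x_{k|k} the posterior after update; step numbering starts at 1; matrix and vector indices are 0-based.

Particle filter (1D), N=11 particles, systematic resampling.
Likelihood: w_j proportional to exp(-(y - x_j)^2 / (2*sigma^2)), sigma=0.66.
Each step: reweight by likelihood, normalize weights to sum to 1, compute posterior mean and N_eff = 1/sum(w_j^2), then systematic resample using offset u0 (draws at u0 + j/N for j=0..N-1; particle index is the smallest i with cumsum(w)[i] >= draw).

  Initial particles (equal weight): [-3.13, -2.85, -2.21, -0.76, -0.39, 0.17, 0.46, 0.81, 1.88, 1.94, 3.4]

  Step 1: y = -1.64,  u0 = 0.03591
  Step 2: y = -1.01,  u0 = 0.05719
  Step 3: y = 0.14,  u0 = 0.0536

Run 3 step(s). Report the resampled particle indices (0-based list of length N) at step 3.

step 1: w=[0.0501, 0.1193, 0.4411, 0.2633, 0.1066, 0.0149, 0.0041, 0.0007, 0.0000, 0.0000, 0.0000]  mean=-1.7084  Neff=3.4217  idx=[0, 1, 2, 2, 2, 2, 2, 3, 3, 3, 4]
step 2: w=[0.0013, 0.0046, 0.0433, 0.0433, 0.0433, 0.0433, 0.0433, 0.2106, 0.2106, 0.2106, 0.1456]  mean=-1.0331  Neff=6.1097  idx=[3, 5, 7, 7, 7, 8, 8, 9, 9, 10, 10]
step 3: w=[0.0004, 0.0004, 0.0936, 0.0936, 0.0936, 0.0936, 0.0936, 0.0936, 0.0936, 0.1719, 0.1719]  mean=-0.6340  Neff=8.3025  idx=[2, 3, 4, 5, 6, 7, 8, 9, 9, 10, 10]

resampled_idx = [2, 3, 4, 5, 6, 7, 8, 9, 9, 10, 10]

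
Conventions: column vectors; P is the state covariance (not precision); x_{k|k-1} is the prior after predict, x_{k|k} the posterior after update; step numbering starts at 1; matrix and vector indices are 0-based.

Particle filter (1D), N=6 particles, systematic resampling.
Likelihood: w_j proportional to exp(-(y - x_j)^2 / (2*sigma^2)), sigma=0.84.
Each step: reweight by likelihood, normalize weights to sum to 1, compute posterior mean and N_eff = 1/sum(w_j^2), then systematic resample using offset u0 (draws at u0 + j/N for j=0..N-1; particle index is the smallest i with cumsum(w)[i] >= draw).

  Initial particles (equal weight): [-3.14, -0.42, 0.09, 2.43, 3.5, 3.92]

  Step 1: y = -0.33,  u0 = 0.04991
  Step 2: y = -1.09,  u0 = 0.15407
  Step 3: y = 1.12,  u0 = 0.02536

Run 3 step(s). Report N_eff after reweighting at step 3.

step 1: w=[0.0020, 0.5275, 0.4682, 0.0024, 0.0000, 0.0000]  mean=-0.1797  Neff=2.0105  idx=[1, 1, 1, 2, 2, 2]
step 2: w=[0.2204, 0.2204, 0.2204, 0.1129, 0.1129, 0.1129]  mean=-0.2472  Neff=5.4352  idx=[0, 1, 2, 2, 4, 5]
step 3: w=[0.1103, 0.1103, 0.1103, 0.1103, 0.2793, 0.2793]  mean=-0.1351  Neff=4.8843  idx=[0, 1, 3, 4, 4, 5]

N_eff = 4.8843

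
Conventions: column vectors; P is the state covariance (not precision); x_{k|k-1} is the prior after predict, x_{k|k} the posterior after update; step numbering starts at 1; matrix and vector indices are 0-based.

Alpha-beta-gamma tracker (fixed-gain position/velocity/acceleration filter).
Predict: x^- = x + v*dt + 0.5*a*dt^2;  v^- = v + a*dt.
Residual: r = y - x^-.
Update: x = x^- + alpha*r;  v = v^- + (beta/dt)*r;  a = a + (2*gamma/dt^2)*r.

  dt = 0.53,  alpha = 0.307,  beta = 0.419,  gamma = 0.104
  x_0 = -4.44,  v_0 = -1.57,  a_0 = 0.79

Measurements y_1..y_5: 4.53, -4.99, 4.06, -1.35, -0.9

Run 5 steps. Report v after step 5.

step 1: x_pred=-5.1611  r=9.6911  x^+=-2.1860  v^+=6.5102  a^+=7.9661
step 2: x_pred=2.3833  r=-7.3733  x^+=0.1197  v^+=4.9031  a^+=2.5063
step 3: x_pred=3.0704  r=0.9896  x^+=3.3742  v^+=7.0139  a^+=3.2391
step 4: x_pred=7.5465  r=-8.8965  x^+=4.8153  v^+=1.6974  a^+=-3.3485
step 5: x_pred=5.2446  r=-6.1446  x^+=3.3582  v^+=-4.9350  a^+=-7.8984

v_post = -4.9350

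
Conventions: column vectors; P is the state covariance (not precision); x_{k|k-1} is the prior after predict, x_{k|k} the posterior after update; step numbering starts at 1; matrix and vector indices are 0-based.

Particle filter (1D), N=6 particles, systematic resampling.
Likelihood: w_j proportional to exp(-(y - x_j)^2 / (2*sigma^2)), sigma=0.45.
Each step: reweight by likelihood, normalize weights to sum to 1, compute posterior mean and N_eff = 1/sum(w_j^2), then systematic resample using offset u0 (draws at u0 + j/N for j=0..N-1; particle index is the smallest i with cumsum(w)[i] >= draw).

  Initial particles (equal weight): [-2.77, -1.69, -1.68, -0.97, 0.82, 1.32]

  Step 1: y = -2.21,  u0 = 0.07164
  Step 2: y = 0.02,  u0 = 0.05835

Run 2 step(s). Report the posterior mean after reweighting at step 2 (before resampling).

post_mean = -1.6848

step 1: w=[0.3081, 0.3428, 0.3340, 0.0150, 0.0000, 0.0000]  mean=-2.0086  Neff=3.0837  idx=[0, 0, 1, 1, 2, 2]
step 2: w=[0.0000, 0.0000, 0.2395, 0.2395, 0.2605, 0.2605]  mean=-1.6848  Neff=3.9930  idx=[2, 2, 3, 4, 4, 5]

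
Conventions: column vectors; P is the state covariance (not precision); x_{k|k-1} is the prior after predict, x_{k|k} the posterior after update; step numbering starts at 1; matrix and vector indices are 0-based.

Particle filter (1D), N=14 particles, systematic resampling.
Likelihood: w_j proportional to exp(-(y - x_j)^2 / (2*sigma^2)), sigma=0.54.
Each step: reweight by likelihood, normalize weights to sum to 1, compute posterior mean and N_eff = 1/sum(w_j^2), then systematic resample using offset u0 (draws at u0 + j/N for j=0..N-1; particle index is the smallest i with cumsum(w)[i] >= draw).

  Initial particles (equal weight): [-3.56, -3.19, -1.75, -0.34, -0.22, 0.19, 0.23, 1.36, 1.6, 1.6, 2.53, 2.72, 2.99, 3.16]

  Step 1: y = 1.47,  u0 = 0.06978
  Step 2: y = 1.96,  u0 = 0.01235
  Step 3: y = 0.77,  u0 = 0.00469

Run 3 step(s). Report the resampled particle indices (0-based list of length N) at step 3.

step 1: w=[0.0000, 0.0000, 0.0000, 0.0011, 0.0023, 0.0182, 0.0217, 0.2963, 0.2938, 0.2938, 0.0441, 0.0208, 0.0058, 0.0023]  mean=1.5430  Neff=3.7926  idx=[7, 7, 7, 7, 8, 8, 8, 8, 9, 9, 9, 9, 9, 13]
step 2: w=[0.0571, 0.0571, 0.0571, 0.0571, 0.0847, 0.0847, 0.0847, 0.0847, 0.0847, 0.0847, 0.0847, 0.0847, 0.0847, 0.0090]  mean=1.5592  Neff=12.8618  idx=[0, 1, 2, 3, 4, 5, 6, 7, 8, 9, 9, 10, 11, 12]
step 3: w=[0.1044, 0.1044, 0.1044, 0.1044, 0.0582, 0.0582, 0.0582, 0.0582, 0.0582, 0.0582, 0.0582, 0.0582, 0.0582, 0.0582]  mean=1.4997  Neff=12.8979  idx=[0, 0, 1, 2, 2, 3, 4, 5, 6, 7, 9, 10, 11, 12]

resampled_idx = [0, 0, 1, 2, 2, 3, 4, 5, 6, 7, 9, 10, 11, 12]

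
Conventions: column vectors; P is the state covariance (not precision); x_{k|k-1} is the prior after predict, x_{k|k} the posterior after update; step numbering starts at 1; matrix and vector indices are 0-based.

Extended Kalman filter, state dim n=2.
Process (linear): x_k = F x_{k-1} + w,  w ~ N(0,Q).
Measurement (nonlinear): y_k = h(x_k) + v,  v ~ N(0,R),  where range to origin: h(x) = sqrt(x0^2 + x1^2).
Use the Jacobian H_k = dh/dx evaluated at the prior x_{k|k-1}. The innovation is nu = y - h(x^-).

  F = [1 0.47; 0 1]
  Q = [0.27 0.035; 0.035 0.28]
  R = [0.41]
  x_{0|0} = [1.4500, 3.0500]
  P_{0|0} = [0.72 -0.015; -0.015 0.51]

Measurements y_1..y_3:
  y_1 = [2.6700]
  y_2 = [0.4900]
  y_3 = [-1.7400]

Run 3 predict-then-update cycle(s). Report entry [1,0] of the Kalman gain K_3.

K[1,0] = 0.4063

step 1: x^-=[2.8835, 3.0500]  P^-=[1.0886 0.2597; 0.2597 0.7900]  H_jac=[0.6870 0.7267]  S=[1.6002]  K=[0.5853; 0.4702]  nu=[-1.5273]  x^+=[1.9896, 2.3318]  P^+=[0.5404 -0.1807; -0.1807 0.4362]
step 2: x^-=[3.0856, 2.3318]  P^-=[0.7369 0.0593; 0.0593 0.7162]  H_jac=[0.7978 0.6029]  S=[1.1964]  K=[0.5213; 0.4004]  nu=[-3.3776]  x^+=[1.3249, 0.9793]  P^+=[0.4118 -0.1904; -0.1904 0.5243]
step 3: x^-=[1.7852, 0.9793]  P^-=[0.6186 0.0910; 0.0910 0.8043]  H_jac=[0.8767 0.4810]  S=[1.1483]  K=[0.5104; 0.4063]  nu=[-3.7762]  x^+=[-0.1423, -0.5551]  P^+=[0.3194 -0.1472; -0.1472 0.6147]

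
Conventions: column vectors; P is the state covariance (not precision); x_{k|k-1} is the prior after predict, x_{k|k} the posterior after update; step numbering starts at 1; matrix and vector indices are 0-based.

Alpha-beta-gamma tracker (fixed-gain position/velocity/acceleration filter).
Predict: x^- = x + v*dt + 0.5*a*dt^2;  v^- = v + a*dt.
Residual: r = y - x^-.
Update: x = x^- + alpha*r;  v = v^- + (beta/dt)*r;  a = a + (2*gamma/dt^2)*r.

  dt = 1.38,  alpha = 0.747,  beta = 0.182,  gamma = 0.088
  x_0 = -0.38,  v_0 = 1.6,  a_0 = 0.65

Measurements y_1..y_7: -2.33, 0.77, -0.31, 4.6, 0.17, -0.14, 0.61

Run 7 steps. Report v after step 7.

v_post = -1.4835

step 1: x_pred=2.4469  r=-4.7769  x^+=-1.1214  v^+=1.8670  a^+=0.2085
step 2: x_pred=1.6536  r=-0.8836  x^+=0.9935  v^+=2.0382  a^+=0.1269
step 3: x_pred=3.9271  r=-4.2371  x^+=0.7620  v^+=1.6545  a^+=-0.2647
step 4: x_pred=2.7932  r=1.8068  x^+=4.1429  v^+=1.5275  a^+=-0.0977
step 5: x_pred=6.1578  r=-5.9878  x^+=1.6849  v^+=0.6029  a^+=-0.6511
step 6: x_pred=1.8970  r=-2.0370  x^+=0.3754  v^+=-0.5642  a^+=-0.8394
step 7: x_pred=-1.2025  r=1.8125  x^+=0.1514  v^+=-1.4835  a^+=-0.6718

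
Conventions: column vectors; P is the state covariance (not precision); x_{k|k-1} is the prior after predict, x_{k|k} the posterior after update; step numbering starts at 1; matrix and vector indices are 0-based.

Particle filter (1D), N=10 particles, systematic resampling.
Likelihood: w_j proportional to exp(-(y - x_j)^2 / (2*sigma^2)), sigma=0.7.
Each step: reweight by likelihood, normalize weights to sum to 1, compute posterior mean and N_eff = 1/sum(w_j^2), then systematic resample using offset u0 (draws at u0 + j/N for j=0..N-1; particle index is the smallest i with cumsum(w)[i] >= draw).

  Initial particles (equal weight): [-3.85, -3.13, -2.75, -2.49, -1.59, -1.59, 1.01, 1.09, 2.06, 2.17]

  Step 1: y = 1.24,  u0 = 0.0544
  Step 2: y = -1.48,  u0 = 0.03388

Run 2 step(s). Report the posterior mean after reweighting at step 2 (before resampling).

post_mean = 1.0482

step 1: w=[0.0000, 0.0000, 0.0000, 0.0000, 0.0001, 0.0001, 0.3333, 0.3438, 0.1771, 0.1455]  mean=1.3918  Neff=3.5479  idx=[6, 6, 6, 7, 7, 7, 7, 8, 8, 9]
step 2: w=[0.1770, 0.1770, 0.1770, 0.1171, 0.1171, 0.1171, 0.1171, 0.0003, 0.0003, 0.0001]  mean=1.0482  Neff=6.7199  idx=[0, 0, 1, 1, 2, 3, 3, 4, 5, 6]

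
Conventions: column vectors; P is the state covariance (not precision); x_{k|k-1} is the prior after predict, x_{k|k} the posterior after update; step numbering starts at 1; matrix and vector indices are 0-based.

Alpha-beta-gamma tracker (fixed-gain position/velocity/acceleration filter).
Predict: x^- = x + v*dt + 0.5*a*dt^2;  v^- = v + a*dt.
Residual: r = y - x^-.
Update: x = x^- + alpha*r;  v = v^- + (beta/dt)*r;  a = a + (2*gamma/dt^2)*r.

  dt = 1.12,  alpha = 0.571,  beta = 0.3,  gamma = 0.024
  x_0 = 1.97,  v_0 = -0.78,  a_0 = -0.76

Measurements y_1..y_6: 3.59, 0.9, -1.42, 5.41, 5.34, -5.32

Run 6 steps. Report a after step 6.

step 1: x_pred=0.6197  r=2.9703  x^+=2.3158  v^+=-0.8356  a^+=-0.6463
step 2: x_pred=0.9745  r=-0.0745  x^+=0.9320  v^+=-1.5795  a^+=-0.6492
step 3: x_pred=-1.2442  r=-0.1758  x^+=-1.3446  v^+=-2.3536  a^+=-0.6559
step 4: x_pred=-4.3920  r=9.8020  x^+=1.2049  v^+=-0.4627  a^+=-0.2808
step 5: x_pred=0.5105  r=4.8295  x^+=3.2682  v^+=0.5163  a^+=-0.0960
step 6: x_pred=3.7862  r=-9.1062  x^+=-1.4134  v^+=-2.0304  a^+=-0.4445

a_post = -0.4445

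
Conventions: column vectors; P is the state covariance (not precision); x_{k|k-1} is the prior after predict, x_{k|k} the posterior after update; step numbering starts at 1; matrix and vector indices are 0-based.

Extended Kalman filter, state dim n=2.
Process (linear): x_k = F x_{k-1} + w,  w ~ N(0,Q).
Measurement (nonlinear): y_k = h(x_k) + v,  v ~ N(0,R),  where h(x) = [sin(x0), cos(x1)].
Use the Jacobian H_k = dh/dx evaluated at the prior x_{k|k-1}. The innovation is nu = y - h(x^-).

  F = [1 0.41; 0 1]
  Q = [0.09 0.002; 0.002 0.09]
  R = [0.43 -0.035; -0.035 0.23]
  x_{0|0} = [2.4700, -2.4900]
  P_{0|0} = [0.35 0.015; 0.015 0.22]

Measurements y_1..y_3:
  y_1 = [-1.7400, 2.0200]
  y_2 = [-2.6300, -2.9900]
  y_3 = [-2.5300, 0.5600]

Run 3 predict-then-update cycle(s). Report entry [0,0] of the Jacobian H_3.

H_jac[0,0] = -0.9628

step 1: x^-=[1.4491, -2.4900]  P^-=[0.4893 0.1072; 0.1072 0.3100]  H_jac=[0.1214 0.0000; 0.0000 0.6065]  S=[0.4372 -0.0271; -0.0271 0.3440]  K=[0.1483 0.2007; 0.0640 0.5515]  nu=[-2.7326, 2.8151]  x^+=[1.6088, -1.1122]  P^+=[0.4674 0.0675; 0.0675 0.2055]
step 2: x^-=[1.1528, -1.1122]  P^-=[0.6474 0.1538; 0.1538 0.2955]  H_jac=[0.4059 0.0000; 0.0000 0.8967]  S=[0.5367 0.0210; 0.0210 0.4676]  K=[0.4790 0.2734; 0.0943 0.5624]  nu=[-3.5439, -3.4327]  x^+=[-1.4833, -3.3771]  P^+=[0.4838 0.0514; 0.0514 0.1406]
step 3: x^-=[-2.8679, -3.3771]  P^-=[0.6396 0.1111; 0.1111 0.2306]  H_jac=[-0.9628 0.0000; 0.0000 -0.2333]  S=[1.0229 -0.0100; -0.0100 0.2426]  K=[-0.6033 -0.1318; -0.1068 -0.2263]  nu=[-2.2597, 1.5324]  x^+=[-1.7066, -3.4825]  P^+=[0.2647 0.0395; 0.0395 0.2070]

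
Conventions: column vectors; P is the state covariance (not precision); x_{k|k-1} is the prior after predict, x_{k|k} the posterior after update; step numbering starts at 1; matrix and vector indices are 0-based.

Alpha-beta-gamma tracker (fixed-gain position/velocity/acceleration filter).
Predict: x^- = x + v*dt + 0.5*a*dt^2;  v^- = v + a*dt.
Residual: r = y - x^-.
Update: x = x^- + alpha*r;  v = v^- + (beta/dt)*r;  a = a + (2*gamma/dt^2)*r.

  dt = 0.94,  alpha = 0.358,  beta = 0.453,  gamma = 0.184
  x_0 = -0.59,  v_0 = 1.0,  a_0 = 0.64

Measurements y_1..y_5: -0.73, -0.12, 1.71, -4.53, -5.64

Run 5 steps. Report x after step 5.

x_post = -4.6965

step 1: x_pred=0.6328  r=-1.3628  x^+=0.1449  v^+=0.9449  a^+=0.0724
step 2: x_pred=1.0651  r=-1.1851  x^+=0.6408  v^+=0.4419  a^+=-0.4211
step 3: x_pred=0.8701  r=0.8399  x^+=1.1708  v^+=0.4508  a^+=-0.0713
step 4: x_pred=1.5630  r=-6.0930  x^+=-0.6183  v^+=-2.5526  a^+=-2.6089
step 5: x_pred=-4.1703  r=-1.4697  x^+=-4.6965  v^+=-5.7132  a^+=-3.2210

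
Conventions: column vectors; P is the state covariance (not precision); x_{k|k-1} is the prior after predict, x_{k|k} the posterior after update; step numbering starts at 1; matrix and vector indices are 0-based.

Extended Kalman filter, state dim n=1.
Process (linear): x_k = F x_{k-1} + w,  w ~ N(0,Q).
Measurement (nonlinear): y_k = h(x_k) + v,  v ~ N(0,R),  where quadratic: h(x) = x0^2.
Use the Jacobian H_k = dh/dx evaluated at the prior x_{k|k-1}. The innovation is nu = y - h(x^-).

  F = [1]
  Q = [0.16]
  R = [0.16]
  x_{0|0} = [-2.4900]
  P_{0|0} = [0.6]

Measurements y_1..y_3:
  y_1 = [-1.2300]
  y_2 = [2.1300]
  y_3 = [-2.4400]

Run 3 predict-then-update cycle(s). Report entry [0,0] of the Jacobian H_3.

H_jac[0,0] = -2.9092

step 1: x^-=[-2.4900]  P^-=[0.7600]  H_jac=[-4.9800]  S=[19.0083]  K=[-0.1991]  nu=[-7.4301]  x^+=[-1.0106]  P^+=[0.0064]
step 2: x^-=[-1.0106]  P^-=[0.1664]  H_jac=[-2.0211]  S=[0.8397]  K=[-0.4005]  nu=[1.1087]  x^+=[-1.4546]  P^+=[0.0317]
step 3: x^-=[-1.4546]  P^-=[0.1917]  H_jac=[-2.9092]  S=[1.7825]  K=[-0.3129]  nu=[-4.5559]  x^+=[-0.0292]  P^+=[0.0172]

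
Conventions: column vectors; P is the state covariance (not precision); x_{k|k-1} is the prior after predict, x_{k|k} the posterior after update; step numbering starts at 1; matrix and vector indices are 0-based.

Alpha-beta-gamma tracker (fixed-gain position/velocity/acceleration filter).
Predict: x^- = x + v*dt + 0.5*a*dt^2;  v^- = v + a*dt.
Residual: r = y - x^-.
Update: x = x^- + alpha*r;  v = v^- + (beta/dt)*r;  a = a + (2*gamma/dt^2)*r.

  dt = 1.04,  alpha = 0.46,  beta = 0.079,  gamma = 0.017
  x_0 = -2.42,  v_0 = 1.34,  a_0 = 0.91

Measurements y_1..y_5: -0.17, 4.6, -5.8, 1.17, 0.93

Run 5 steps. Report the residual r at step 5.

step 1: x_pred=-0.5343  r=0.3643  x^+=-0.3667  v^+=2.3141  a^+=0.9215
step 2: x_pred=2.5382  r=2.0618  x^+=3.4867  v^+=3.4290  a^+=0.9863
step 3: x_pred=7.5862  r=-13.3862  x^+=1.4285  v^+=3.4379  a^+=0.5655
step 4: x_pred=5.3097  r=-4.1397  x^+=3.4055  v^+=3.7115  a^+=0.4353
step 5: x_pred=7.5008  r=-6.5708  x^+=4.4783  v^+=3.6651  a^+=0.2288

resid = -6.5708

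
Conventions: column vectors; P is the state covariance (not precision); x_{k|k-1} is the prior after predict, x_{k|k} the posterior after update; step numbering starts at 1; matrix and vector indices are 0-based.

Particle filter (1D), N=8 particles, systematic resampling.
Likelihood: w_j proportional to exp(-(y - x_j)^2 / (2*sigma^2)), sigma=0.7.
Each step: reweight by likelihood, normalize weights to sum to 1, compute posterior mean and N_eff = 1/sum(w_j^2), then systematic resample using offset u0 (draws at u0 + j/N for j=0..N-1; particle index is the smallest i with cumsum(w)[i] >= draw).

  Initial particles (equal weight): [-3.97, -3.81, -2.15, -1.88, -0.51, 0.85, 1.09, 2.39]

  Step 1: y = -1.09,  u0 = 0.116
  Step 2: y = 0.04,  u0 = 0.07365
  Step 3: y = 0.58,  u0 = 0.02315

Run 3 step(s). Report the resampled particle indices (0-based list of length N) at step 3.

resampled_idx = [0, 1, 3, 4, 6, 6, 7, 7]

step 1: w=[0.0001, 0.0003, 0.2003, 0.3335, 0.4473, 0.0135, 0.0049, 0.0000]  mean=-1.2706  Neff=2.8443  idx=[2, 3, 3, 3, 4, 4, 4, 5]
step 2: w=[0.0027, 0.0083, 0.0083, 0.0083, 0.2630, 0.2630, 0.2630, 0.1833]  mean=-0.2993  Neff=4.1436  idx=[4, 4, 5, 5, 6, 6, 7, 7]
step 3: w=[0.0817, 0.0817, 0.0817, 0.0817, 0.0817, 0.0817, 0.2549, 0.2549]  mean=0.1834  Neff=5.8820  idx=[0, 1, 3, 4, 6, 6, 7, 7]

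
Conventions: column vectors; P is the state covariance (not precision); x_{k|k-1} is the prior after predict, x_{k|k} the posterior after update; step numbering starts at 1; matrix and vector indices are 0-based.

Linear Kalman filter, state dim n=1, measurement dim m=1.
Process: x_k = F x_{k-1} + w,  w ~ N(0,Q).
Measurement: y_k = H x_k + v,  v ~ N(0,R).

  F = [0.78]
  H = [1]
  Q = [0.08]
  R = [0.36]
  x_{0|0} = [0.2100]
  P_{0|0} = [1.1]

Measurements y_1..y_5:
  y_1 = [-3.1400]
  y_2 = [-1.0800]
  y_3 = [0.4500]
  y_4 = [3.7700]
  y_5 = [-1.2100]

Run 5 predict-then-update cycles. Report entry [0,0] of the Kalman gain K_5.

K[0,0] = 0.2858

step 1: x^-=[0.1638]  P^-=[0.7492]  S=[1.1092]  K=[0.6755]  nu=[-3.3038]  x^+=[-2.0678]  P^+=[0.2432]
step 2: x^-=[-1.6129]  P^-=[0.2279]  S=[0.5879]  K=[0.3877]  nu=[0.5329]  x^+=[-1.4063]  P^+=[0.1396]
step 3: x^-=[-1.0969]  P^-=[0.1649]  S=[0.5249]  K=[0.3142]  nu=[1.5469]  x^+=[-0.6109]  P^+=[0.1131]
step 4: x^-=[-0.4765]  P^-=[0.1488]  S=[0.5088]  K=[0.2925]  nu=[4.2465]  x^+=[0.7655]  P^+=[0.1053]
step 5: x^-=[0.5971]  P^-=[0.1441]  S=[0.5041]  K=[0.2858]  nu=[-1.8071]  x^+=[0.0806]  P^+=[0.1029]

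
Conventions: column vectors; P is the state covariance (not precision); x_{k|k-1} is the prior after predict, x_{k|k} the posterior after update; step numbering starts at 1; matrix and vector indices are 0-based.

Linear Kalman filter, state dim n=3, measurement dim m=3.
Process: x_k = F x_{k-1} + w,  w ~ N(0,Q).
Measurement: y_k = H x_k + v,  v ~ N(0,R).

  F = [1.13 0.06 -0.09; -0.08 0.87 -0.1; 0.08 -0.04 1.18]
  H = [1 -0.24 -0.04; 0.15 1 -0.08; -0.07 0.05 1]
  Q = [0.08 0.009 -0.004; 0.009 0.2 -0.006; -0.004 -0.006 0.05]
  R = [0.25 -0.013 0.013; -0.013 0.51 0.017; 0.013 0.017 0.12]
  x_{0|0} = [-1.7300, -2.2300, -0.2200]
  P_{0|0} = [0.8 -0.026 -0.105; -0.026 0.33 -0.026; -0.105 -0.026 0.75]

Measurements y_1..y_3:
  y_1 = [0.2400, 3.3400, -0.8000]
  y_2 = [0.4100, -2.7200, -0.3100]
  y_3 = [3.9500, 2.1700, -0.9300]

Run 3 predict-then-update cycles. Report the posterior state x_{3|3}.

x_post = [2.1526, 0.1130, -0.7636]

step 1: x^-=[-2.0689, -1.7797, -0.3088]  P^-=[1.1269 -0.0515 -0.1523; -0.0515 0.4689 -0.1290; -0.1523 -0.1290 1.0827]  S=[1.4400 0.0131 -0.2397; 0.0131 1.0200 -0.2070; -0.2397 -0.2070 1.2182]  K=[0.7915 0.1136 -0.0168; -0.1194 0.4578 -0.0294; 0.0343 -0.0537 0.8899]  nu=[1.8694, 5.4053, -0.5470]  x^+=[0.0340, 0.4877, -1.0215]  P^+=[0.2017 0.0190 0.0234; 0.0190 0.2311 -0.0075; 0.0234 -0.0075 0.1083]
step 2: x^-=[0.1596, 0.5237, -1.2222]  P^-=[0.3371 0.0205 0.0318; 0.0205 0.3763 -0.0369; 0.0318 -0.0369 0.2075]  S=[0.5960 -0.0343 0.0188; -0.0343 0.9065 -0.0174; 0.0188 -0.0174 0.3218]  K=[0.5607 0.0968 0.0013; -0.0896 0.4178 -0.0328; 0.0322 -0.0405 0.6281]  nu=[0.3272, -3.3654, 0.8972]  x^+=[0.0183, -0.9409, -0.5120]  P^+=[0.1449 0.0218 0.0181; 0.0218 0.2098 -0.0070; 0.0181 -0.0070 0.0767]
step 3: x^-=[0.0103, -0.7689, -0.5650]  P^-=[0.2658 0.0276 0.0231; 0.0276 0.3590 -0.0307; 0.0231 -0.0307 0.1620]  S=[0.5210 -0.0335 0.0161; -0.0335 0.8886 -0.0095; 0.0161 -0.0095 0.2777]  K=[0.5017 0.0927 -0.0046; -0.0828 0.4079 -0.0342; 0.0261 -0.0382 0.5692]  nu=[3.7326, 2.8921, -0.3258]  x^+=[2.1526, 0.1130, -0.7636]  P^+=[0.1302 0.0224 0.0155; 0.0224 0.2046 -0.0069; 0.0155 -0.0069 0.0694]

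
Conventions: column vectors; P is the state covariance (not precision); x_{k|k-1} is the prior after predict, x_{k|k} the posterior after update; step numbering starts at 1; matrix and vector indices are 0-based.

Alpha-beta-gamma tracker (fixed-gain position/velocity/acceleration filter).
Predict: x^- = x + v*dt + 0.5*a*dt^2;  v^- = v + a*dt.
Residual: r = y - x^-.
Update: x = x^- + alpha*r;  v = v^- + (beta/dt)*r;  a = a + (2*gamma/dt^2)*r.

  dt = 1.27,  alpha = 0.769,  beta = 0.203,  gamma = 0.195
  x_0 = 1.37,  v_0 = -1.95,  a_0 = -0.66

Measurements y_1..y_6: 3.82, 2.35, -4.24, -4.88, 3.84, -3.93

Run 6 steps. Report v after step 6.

step 1: x_pred=-1.6388  r=5.4588  x^+=2.5590  v^+=-1.9157  a^+=0.6599
step 2: x_pred=0.6583  r=1.6917  x^+=1.9592  v^+=-0.8071  a^+=1.0690
step 3: x_pred=1.7962  r=-6.0362  x^+=-2.8456  v^+=-0.4144  a^+=-0.3906
step 4: x_pred=-3.6869  r=-1.1931  x^+=-4.6044  v^+=-1.1011  a^+=-0.6791
step 5: x_pred=-6.5505  r=10.3905  x^+=1.4398  v^+=-0.3027  a^+=1.8333
step 6: x_pred=2.5338  r=-6.4638  x^+=-2.4369  v^+=0.9924  a^+=0.2704

v_post = 0.9924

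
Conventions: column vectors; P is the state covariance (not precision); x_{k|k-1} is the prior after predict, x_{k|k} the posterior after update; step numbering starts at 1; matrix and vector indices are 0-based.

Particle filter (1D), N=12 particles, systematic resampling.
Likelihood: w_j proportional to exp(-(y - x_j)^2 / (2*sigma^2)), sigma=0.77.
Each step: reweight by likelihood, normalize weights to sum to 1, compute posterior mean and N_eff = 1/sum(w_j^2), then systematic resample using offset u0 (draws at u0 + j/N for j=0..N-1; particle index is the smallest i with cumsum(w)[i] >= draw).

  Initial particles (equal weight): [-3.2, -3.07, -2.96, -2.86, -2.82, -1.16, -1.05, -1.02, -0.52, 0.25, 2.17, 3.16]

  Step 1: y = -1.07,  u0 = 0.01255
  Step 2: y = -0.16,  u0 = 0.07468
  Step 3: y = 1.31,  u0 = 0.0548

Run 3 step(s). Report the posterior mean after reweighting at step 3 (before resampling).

post_mean = -0.6416

step 1: w=[0.0051, 0.0081, 0.0116, 0.0158, 0.0178, 0.2340, 0.2356, 0.2351, 0.1826, 0.0542, 0.0000, 0.0000]  mean=-1.0110  Neff=4.9351  idx=[1, 5, 5, 5, 6, 6, 6, 7, 7, 7, 8, 8]
step 2: w=[0.0001, 0.0691, 0.0691, 0.0691, 0.0823, 0.0823, 0.0823, 0.0860, 0.0860, 0.0860, 0.1439, 0.1439]  mean=-0.9128  Neff=10.1807  idx=[2, 3, 4, 5, 6, 7, 8, 9, 10, 10, 11, 11]
step 3: w=[0.0190, 0.0190, 0.0297, 0.0297, 0.0297, 0.0334, 0.0334, 0.0334, 0.1932, 0.1932, 0.1932, 0.1932]  mean=-0.6416  Neff=6.4110  idx=[2, 5, 7, 8, 8, 9, 9, 10, 10, 10, 11, 11]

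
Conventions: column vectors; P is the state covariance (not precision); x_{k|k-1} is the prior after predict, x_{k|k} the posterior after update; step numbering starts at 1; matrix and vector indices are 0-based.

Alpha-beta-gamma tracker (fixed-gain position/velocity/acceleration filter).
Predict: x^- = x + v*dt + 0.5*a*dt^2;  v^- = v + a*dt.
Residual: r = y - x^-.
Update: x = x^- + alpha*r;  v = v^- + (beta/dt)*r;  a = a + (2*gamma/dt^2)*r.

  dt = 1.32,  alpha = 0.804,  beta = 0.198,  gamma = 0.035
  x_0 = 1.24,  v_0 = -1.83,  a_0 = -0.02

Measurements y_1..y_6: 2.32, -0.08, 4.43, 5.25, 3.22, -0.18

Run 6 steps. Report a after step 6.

step 1: x_pred=-1.1930  r=3.5130  x^+=1.6314  v^+=-1.3294  a^+=0.1211
step 2: x_pred=-0.0179  r=-0.0621  x^+=-0.0678  v^+=-1.1789  a^+=0.1186
step 3: x_pred=-1.5206  r=5.9506  x^+=3.2637  v^+=-0.1297  a^+=0.3577
step 4: x_pred=3.4041  r=1.8459  x^+=4.8882  v^+=0.6194  a^+=0.4319
step 5: x_pred=6.0820  r=-2.8620  x^+=3.7810  v^+=0.7601  a^+=0.3169
step 6: x_pred=5.0604  r=-5.2404  x^+=0.8471  v^+=0.3923  a^+=0.1063

a_post = 0.1063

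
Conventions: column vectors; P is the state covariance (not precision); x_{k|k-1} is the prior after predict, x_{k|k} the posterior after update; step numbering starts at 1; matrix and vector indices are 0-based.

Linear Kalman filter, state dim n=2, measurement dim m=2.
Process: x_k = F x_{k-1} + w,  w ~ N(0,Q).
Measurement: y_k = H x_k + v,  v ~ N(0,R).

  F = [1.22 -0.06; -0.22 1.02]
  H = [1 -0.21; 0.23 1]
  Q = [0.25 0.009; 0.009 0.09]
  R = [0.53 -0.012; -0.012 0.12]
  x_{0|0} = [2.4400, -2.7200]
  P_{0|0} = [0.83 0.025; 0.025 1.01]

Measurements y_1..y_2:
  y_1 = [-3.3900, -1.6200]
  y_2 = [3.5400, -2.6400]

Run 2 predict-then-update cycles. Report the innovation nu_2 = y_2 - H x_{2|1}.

step 1: x^-=[3.1400, -3.3112]  P^-=[1.4853 -0.2441; -0.2441 1.1698]  S=[2.1695 -0.1484; -0.1484 1.2560]  K=[0.7194 0.1626; -0.1665 0.8669]  nu=[-7.2254, 0.9690]  x^+=[-1.9004, -1.2683]  P^+=[0.3640 -0.0729; -0.0729 0.1228]
step 2: x^-=[-2.2424, -0.8756]  P^-=[0.8029 -0.1878; -0.1878 0.2681]  S=[1.4237 -0.0624; -0.0624 0.3441]  K=[0.5960 0.0989; -0.1440 0.6273]  nu=[5.5986, -1.2487]  x^+=[0.9711, -2.4650]  P^+=[0.3012 -0.0646; -0.0646 0.0919]

innov = [5.5986, -1.2487]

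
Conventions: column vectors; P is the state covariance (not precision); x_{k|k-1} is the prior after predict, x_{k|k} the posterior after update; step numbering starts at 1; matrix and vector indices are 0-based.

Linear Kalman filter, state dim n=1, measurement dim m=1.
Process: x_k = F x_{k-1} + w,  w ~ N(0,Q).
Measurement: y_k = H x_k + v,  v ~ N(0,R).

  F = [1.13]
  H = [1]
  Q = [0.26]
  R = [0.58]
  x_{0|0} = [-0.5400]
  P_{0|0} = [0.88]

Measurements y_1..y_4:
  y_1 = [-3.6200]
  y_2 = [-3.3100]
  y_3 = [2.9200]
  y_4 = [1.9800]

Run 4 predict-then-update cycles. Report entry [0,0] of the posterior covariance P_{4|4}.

P_post[0,0] = 0.3089

step 1: x^-=[-0.6102]  P^-=[1.3837]  S=[1.9637]  K=[0.7046]  nu=[-3.0098]  x^+=[-2.7310]  P^+=[0.4087]
step 2: x^-=[-3.0860]  P^-=[0.7819]  S=[1.3619]  K=[0.5741]  nu=[-0.2240]  x^+=[-3.2146]  P^+=[0.3330]
step 3: x^-=[-3.6325]  P^-=[0.6852]  S=[1.2652]  K=[0.5416]  nu=[6.5525]  x^+=[-0.0839]  P^+=[0.3141]
step 4: x^-=[-0.0948]  P^-=[0.6611]  S=[1.2411]  K=[0.5327]  nu=[2.0748]  x^+=[1.0104]  P^+=[0.3089]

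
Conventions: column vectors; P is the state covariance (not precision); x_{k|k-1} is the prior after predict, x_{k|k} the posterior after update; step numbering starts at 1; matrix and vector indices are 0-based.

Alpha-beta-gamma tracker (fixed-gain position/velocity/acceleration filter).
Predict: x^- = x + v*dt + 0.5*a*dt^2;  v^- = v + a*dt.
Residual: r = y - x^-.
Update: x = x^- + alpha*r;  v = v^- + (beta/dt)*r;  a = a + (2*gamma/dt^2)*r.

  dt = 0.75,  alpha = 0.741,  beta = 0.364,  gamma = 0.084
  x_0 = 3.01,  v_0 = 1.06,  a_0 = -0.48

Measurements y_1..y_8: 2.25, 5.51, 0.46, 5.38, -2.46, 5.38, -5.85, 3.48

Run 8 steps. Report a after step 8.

a_post = 1.2661

step 1: x_pred=3.6700  r=-1.4200  x^+=2.6178  v^+=0.0108  a^+=-0.9041
step 2: x_pred=2.3716  r=3.1384  x^+=4.6972  v^+=0.8559  a^+=0.0332
step 3: x_pred=5.3484  r=-4.8884  x^+=1.7261  v^+=-1.4917  a^+=-1.4268
step 4: x_pred=0.2060  r=5.1740  x^+=4.0399  v^+=-0.0507  a^+=0.1185
step 5: x_pred=4.0353  r=-6.4953  x^+=-0.7777  v^+=-3.1142  a^+=-1.8214
step 6: x_pred=-3.6256  r=9.0056  x^+=3.0475  v^+=-0.1095  a^+=0.8683
step 7: x_pred=3.2096  r=-9.0596  x^+=-3.5036  v^+=-3.8552  a^+=-1.8375
step 8: x_pred=-6.9118  r=10.3918  x^+=0.7885  v^+=-0.1899  a^+=1.2661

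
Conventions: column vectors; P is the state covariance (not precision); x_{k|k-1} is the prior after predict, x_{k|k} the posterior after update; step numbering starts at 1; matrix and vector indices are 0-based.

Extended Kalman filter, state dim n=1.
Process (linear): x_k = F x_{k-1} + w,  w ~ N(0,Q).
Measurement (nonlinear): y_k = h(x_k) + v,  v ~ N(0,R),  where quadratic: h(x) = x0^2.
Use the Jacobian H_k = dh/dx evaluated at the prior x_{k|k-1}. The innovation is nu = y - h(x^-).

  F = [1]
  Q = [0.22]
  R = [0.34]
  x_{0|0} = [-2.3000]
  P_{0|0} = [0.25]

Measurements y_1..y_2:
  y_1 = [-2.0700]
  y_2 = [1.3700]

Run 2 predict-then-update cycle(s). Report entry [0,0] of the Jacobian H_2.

H_jac[0,0] = -1.5058

step 1: x^-=[-2.3000]  P^-=[0.4700]  H_jac=[-4.6000]  S=[10.2852]  K=[-0.2102]  nu=[-7.3600]  x^+=[-0.7529]  P^+=[0.0155]
step 2: x^-=[-0.7529]  P^-=[0.2355]  H_jac=[-1.5058]  S=[0.8741]  K=[-0.4058]  nu=[0.8032]  x^+=[-1.0788]  P^+=[0.0916]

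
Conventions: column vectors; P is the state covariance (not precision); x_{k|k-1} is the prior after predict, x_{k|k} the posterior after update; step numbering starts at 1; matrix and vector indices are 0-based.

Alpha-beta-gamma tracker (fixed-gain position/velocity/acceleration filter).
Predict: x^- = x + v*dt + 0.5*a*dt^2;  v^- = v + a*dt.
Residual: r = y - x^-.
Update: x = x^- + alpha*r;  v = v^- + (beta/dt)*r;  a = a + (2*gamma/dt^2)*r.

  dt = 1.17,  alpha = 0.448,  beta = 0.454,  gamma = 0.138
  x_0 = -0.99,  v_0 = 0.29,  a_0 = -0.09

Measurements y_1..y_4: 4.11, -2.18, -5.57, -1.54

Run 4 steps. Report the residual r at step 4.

resid = 4.6601

step 1: x_pred=-0.7123  r=4.8223  x^+=1.4481  v^+=2.0559  a^+=0.8823
step 2: x_pred=4.4574  r=-6.6374  x^+=1.4838  v^+=0.5127  a^+=-0.4560
step 3: x_pred=1.7716  r=-7.3416  x^+=-1.5175  v^+=-2.8696  a^+=-1.9362
step 4: x_pred=-6.2001  r=4.6601  x^+=-4.1124  v^+=-3.3266  a^+=-0.9966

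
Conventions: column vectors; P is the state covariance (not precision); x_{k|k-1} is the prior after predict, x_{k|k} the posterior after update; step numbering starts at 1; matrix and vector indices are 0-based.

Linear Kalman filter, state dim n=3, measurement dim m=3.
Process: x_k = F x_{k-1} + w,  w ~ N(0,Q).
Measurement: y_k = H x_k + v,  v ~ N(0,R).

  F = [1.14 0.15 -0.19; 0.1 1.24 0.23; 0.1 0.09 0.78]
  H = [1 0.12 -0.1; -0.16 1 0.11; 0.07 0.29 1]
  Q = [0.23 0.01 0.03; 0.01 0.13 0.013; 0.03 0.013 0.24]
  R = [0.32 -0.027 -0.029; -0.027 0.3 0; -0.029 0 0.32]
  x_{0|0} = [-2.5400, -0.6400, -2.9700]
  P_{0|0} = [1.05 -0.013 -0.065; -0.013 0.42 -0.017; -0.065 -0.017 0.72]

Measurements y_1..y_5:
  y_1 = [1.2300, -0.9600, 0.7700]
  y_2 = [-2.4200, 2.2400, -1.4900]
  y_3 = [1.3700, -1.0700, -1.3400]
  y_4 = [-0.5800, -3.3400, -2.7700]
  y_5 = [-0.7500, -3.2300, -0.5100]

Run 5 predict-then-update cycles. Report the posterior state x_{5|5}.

step 1: x^-=[-2.4273, -1.7307, -2.6282]  P^-=[1.6547 0.1454 -0.0111; 0.1454 0.8085 0.1745; -0.0111 0.1745 0.6792]  S=[2.0261 -0.0761 0.0953; -0.0761 1.1513 0.4758; 0.0953 0.4758 1.1808]  K=[0.8181 -0.0897 0.0945; 0.1332 0.6782 0.0709; -0.0609 -0.0519 0.6432]  nu=[3.6022, 0.6714, 4.0700]  x^+=[0.8439, -0.5070, -0.2646]  P^+=[0.2612 -0.0061 -0.0100; -0.0061 0.2033 -0.0397; -0.0100 -0.0397 0.2198]
step 2: x^-=[0.9363, -0.6051, -0.1676]  P^-=[0.5865 0.0648 0.0166; 0.0648 0.4321 0.0367; 0.0166 0.0367 0.3707]  S=[0.9277 -0.0106 0.0291; -0.0106 0.7384 0.1964; 0.0291 0.1964 0.7562]  K=[0.6353 -0.0517 0.0900; 0.1260 0.5599 0.0700; -0.0340 -0.0366 0.5167]  nu=[-3.3005, 3.0133, -1.2125]  x^+=[-1.4253, 0.5813, -0.7921]  P^+=[0.2017 0.0000 -0.0038; 0.0000 0.1679 -0.0299; -0.0038 -0.0299 0.1753]
step 3: x^-=[-1.3871, 0.3961, -0.7080]  P^-=[0.5056 0.0617 0.0230; 0.0617 0.3821 0.0352; 0.0230 0.0352 0.3452]  S=[0.8439 -0.0055 0.0297; -0.0055 0.6865 0.1774; 0.0297 0.1774 0.7260]  K=[0.6017 -0.0430 0.0910; 0.1242 0.5302 0.0725; -0.0264 -0.0281 0.4998]  nu=[2.6388, -1.6102, -0.6497]  x^+=[0.2106, -0.1770, -1.0570]  P^+=[0.1907 0.0016 -0.0021; 0.0016 0.1589 -0.0266; -0.0021 -0.0266 0.1685]
step 4: x^-=[0.4144, -0.4416, -0.8194]  P^-=[0.4904 0.0610 0.0246; 0.0610 0.3703 0.0366; 0.0246 0.0366 0.3417]  S=[0.8280 -0.0050 0.0300; -0.0050 0.6746 0.1749; 0.0300 0.1749 0.7224]  K=[0.5946 -0.0411 0.0913; 0.1234 0.5222 0.0736; -0.0244 -0.0250 0.4971]  nu=[-1.0234, -2.7420, -1.8516]  x^+=[-0.2505, -2.1360, -1.6464]  P^+=[0.1883 0.0019 -0.0018; 0.0019 0.1564 -0.0255; -0.0018 -0.0255 0.1673]
step 5: x^-=[-0.2931, -3.0524, -1.5015]  P^-=[0.4872 0.0607 0.0249; 0.0607 0.3671 0.0372; 0.0249 0.0372 0.3411]  S=[0.8246 -0.0052 0.0300; -0.0052 0.6716 0.1746; 0.0300 0.1746 0.7219]  K=[0.5931 -0.0407 0.0913; 0.1231 0.5200 0.0741; -0.0240 -0.0239 0.4967]  nu=[-0.2407, -0.0593, 1.8972]  x^+=[-0.2602, -2.9724, -0.5520]  P^+=[0.1878 0.0020 -0.0017; 0.0020 0.1558 -0.0252; -0.0017 -0.0252 0.1670]

x_post = [-0.2602, -2.9724, -0.5520]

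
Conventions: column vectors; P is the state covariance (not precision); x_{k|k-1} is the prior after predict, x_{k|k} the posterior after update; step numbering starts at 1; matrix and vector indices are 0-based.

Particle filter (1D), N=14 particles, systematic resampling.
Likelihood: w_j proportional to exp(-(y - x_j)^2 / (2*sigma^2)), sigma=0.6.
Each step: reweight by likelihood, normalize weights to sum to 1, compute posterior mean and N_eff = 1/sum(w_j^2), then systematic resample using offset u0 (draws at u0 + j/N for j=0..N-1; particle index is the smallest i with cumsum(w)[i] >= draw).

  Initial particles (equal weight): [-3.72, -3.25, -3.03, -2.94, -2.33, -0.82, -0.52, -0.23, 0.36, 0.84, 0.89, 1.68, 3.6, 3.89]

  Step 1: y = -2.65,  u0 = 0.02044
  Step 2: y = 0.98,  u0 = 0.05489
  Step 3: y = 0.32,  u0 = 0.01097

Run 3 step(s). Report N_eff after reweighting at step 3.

N_eff = 14.0000

step 1: w=[0.0600, 0.1785, 0.2408, 0.2619, 0.2553, 0.0028, 0.0005, 0.0001, 0.0000, 0.0000, 0.0000, 0.0000, 0.0000, 0.0000]  mean=-2.9006  Neff=4.4005  idx=[0, 1, 1, 1, 2, 2, 2, 3, 3, 3, 3, 4, 4, 4]
step 2: w=[0.0000, 0.0000, 0.0000, 0.0000, 0.0003, 0.0003, 0.0003, 0.0007, 0.0007, 0.0007, 0.0007, 0.3321, 0.3321, 0.3321]  mean=-2.3324  Neff=3.0228  idx=[11, 11, 11, 11, 12, 12, 12, 12, 12, 13, 13, 13, 13, 13]
step 3: w=[0.0714, 0.0714, 0.0714, 0.0714, 0.0714, 0.0714, 0.0714, 0.0714, 0.0714, 0.0714, 0.0714, 0.0714, 0.0714, 0.0714]  mean=-2.3300  Neff=14.0000  idx=[0, 1, 2, 3, 4, 5, 6, 7, 8, 9, 10, 11, 12, 13]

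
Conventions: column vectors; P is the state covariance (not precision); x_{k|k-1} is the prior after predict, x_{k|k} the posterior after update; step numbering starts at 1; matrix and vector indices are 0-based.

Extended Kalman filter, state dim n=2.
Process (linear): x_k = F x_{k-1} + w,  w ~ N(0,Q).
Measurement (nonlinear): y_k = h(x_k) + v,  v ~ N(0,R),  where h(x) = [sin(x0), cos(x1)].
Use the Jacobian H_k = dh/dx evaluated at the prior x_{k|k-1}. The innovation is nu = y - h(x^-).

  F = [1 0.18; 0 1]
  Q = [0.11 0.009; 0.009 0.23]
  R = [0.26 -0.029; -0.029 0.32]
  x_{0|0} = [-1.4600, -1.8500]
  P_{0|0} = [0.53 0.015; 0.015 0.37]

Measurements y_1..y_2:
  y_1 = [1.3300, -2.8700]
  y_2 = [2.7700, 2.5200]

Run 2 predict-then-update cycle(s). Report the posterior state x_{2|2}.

x_post = [-5.7768, -5.0754]

step 1: x^-=[-1.7930, -1.8500]  P^-=[0.6574 0.0906; 0.0906 0.6000]  H_jac=[-0.2204 0.0000; 0.0000 0.9613]  S=[0.2919 -0.0482; -0.0482 0.8744]  K=[-0.4842 0.0729; 0.0409 0.6618]  nu=[2.3054, -2.5944]  x^+=[-3.0985, -3.4729]  P^+=[0.5809 0.0389; 0.0389 0.2191]
step 2: x^-=[-3.7236, -3.4729]  P^-=[0.7120 0.0873; 0.0873 0.4491]  H_jac=[-0.8353 0.0000; 0.0000 -0.3253]  S=[0.7568 -0.0053; -0.0053 0.3675]  K=[-0.7865 -0.0886; -0.0992 -0.3989]  nu=[2.2203, 3.4656]  x^+=[-5.7768, -5.0754]  P^+=[0.2417 0.0170; 0.0170 0.3836]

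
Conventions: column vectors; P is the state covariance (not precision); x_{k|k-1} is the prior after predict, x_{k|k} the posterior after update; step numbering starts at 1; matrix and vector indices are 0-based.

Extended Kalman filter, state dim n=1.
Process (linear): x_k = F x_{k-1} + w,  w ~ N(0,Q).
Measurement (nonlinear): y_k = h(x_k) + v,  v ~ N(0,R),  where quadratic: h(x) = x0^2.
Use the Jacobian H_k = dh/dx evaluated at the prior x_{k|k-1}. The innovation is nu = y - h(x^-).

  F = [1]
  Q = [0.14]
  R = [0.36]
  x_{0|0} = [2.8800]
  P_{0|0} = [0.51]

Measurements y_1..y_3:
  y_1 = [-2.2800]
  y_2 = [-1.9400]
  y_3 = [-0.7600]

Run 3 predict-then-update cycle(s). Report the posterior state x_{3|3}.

step 1: x^-=[2.8800]  P^-=[0.6500]  H_jac=[5.7600]  S=[21.9254]  K=[0.1708]  nu=[-10.5744]  x^+=[1.0743]  P^+=[0.0107]
step 2: x^-=[1.0743]  P^-=[0.1507]  H_jac=[2.1486]  S=[1.0556]  K=[0.3067]  nu=[-3.0941]  x^+=[0.1254]  P^+=[0.0514]
step 3: x^-=[0.1254]  P^-=[0.1914]  H_jac=[0.2507]  S=[0.3720]  K=[0.1290]  nu=[-0.7757]  x^+=[0.0253]  P^+=[0.1852]

x_post = [0.0253]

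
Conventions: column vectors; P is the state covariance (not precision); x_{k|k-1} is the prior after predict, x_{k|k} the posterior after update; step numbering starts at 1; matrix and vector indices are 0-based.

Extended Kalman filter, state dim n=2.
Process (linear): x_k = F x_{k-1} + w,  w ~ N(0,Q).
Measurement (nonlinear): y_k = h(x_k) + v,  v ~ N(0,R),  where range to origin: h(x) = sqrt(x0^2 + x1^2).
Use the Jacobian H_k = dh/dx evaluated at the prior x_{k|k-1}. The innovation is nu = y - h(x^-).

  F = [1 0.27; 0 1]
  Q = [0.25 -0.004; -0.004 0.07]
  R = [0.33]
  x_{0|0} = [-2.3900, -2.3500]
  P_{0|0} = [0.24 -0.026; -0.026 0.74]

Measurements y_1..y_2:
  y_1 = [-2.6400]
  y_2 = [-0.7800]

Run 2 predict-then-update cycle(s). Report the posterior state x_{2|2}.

step 1: x^-=[-3.0245, -2.3500]  P^-=[0.5299 0.1698; 0.1698 0.8100]  H_jac=[-0.7897 -0.6136]  S=[1.1299]  K=[-0.4625; -0.5585]  nu=[-6.4702]  x^+=[-0.0317, 1.2637]  P^+=[0.2882 -0.1221; -0.1221 0.4575]
step 2: x^-=[0.3095, 1.2637]  P^-=[0.5056 -0.0026; -0.0026 0.5275]  H_jac=[0.2379 0.9713]  S=[0.8551]  K=[0.1377; 0.5985]  nu=[-2.0810]  x^+=[0.0228, 0.0182]  P^+=[0.4894 -0.0730; -0.0730 0.2212]

x_post = [0.0228, 0.0182]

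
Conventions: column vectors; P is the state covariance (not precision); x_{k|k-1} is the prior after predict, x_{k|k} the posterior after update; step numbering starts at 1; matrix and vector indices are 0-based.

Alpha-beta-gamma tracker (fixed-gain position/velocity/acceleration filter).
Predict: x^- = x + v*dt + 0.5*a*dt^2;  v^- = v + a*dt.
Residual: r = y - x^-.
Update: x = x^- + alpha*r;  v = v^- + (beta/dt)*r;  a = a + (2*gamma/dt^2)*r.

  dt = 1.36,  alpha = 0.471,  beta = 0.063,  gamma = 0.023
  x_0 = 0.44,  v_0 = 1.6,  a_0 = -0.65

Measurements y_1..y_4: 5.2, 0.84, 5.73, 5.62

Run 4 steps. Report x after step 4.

step 1: x_pred=2.0149  r=3.1851  x^+=3.5151  v^+=0.8635  a^+=-0.5708
step 2: x_pred=4.1616  r=-3.3216  x^+=2.5971  v^+=-0.0666  a^+=-0.6534
step 3: x_pred=1.9023  r=3.8277  x^+=3.7052  v^+=-0.7779  a^+=-0.5582
step 4: x_pred=2.1310  r=3.4890  x^+=3.7743  v^+=-1.3754  a^+=-0.4714

x_post = 3.7743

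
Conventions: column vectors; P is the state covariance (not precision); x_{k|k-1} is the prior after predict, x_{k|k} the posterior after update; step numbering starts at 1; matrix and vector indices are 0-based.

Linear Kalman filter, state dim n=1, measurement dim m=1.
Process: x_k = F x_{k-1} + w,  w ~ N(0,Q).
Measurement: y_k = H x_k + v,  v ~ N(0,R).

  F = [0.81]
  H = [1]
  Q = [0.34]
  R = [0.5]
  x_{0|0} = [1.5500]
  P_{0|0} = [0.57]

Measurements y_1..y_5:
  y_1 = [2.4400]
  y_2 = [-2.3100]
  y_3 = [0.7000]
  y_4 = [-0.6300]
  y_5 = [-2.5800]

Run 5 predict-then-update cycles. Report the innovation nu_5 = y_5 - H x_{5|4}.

innov = [-2.3829]

step 1: x^-=[1.2555]  P^-=[0.7140]  S=[1.2140]  K=[0.5881]  nu=[1.1845]  x^+=[1.9521]  P^+=[0.2941]
step 2: x^-=[1.5812]  P^-=[0.5329]  S=[1.0329]  K=[0.5159]  nu=[-3.8912]  x^+=[-0.4264]  P^+=[0.2580]
step 3: x^-=[-0.3454]  P^-=[0.5093]  S=[1.0093]  K=[0.5046]  nu=[1.0454]  x^+=[0.1821]  P^+=[0.2523]
step 4: x^-=[0.1475]  P^-=[0.5055]  S=[1.0055]  K=[0.5027]  nu=[-0.7775]  x^+=[-0.2434]  P^+=[0.2514]
step 5: x^-=[-0.1971]  P^-=[0.5049]  S=[1.0049]  K=[0.5025]  nu=[-2.3829]  x^+=[-1.3944]  P^+=[0.2512]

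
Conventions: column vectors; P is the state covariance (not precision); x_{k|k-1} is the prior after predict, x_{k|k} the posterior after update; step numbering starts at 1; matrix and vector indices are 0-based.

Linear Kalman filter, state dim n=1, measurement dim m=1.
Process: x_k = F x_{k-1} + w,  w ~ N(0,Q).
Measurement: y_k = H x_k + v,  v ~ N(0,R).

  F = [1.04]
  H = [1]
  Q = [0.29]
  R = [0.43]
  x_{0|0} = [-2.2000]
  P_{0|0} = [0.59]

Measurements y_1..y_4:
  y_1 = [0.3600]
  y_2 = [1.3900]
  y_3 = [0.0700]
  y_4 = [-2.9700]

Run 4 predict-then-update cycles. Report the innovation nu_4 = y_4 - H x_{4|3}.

step 1: x^-=[-2.2880]  P^-=[0.9281]  S=[1.3581]  K=[0.6834]  nu=[2.6480]  x^+=[-0.4784]  P^+=[0.2939]
step 2: x^-=[-0.4975]  P^-=[0.6078]  S=[1.0378]  K=[0.5857]  nu=[1.8875]  x^+=[0.6080]  P^+=[0.2518]
step 3: x^-=[0.6323]  P^-=[0.5624]  S=[0.9924]  K=[0.5667]  nu=[-0.5623]  x^+=[0.3136]  P^+=[0.2437]
step 4: x^-=[0.3262]  P^-=[0.5536]  S=[0.9836]  K=[0.5628]  nu=[-3.2962]  x^+=[-1.5290]  P^+=[0.2420]

innov = [-3.2962]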